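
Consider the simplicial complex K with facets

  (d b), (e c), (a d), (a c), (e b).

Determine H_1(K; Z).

We work with the vertex ordering a < b < c < d < e. The simplices of K, each written with vertices in increasing order, are:

  0-simplices (5): a, b, c, d, e
  1-simplices (5): ac, ad, bd, be, ce

giving chain groups C_0 ≅ Z^5, C_1 ≅ Z^5.

Boundary ∂_1: C_1 → C_0 maps an edge to its endpoints' difference, ∂[p,q] = q − p.
The 5×5 boundary matrix has rank 4 and Smith normal form diag(1,1,1,1).

From H_k ≅ ker(∂_k) / im(∂_{k+1}) we obtain:

  H_1: rank ker ∂_1 − rank ∂_2 = (5 − 4) − 0 = 1, and there is no ∂_2, so H_1 ≅ Z.

(K is a triangulation of the circle S^1.)

H_1 = Z.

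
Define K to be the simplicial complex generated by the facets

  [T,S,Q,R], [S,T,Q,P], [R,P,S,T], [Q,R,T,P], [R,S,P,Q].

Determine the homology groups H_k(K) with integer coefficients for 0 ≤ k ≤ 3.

K has 5 vertices, 10 edges, 10 triangles, 5 3-simplices.
rank ∂_0 = 0, rank ∂_1 = 4 ⇒ b_0 = 5 − 0 − 4 = 1; all invariant factors of ∂_1 are 1 so no torsion. So H_0 = Z.
rank ∂_1 = 4, rank ∂_2 = 6 ⇒ b_1 = 10 − 4 − 6 = 0; all invariant factors of ∂_2 are 1 so no torsion. So H_1 = 0.
rank ∂_2 = 6, rank ∂_3 = 4 ⇒ b_2 = 10 − 6 − 4 = 0; all invariant factors of ∂_3 are 1 so no torsion. So H_2 = 0.
rank ∂_3 = 4, rank ∂_4 = 0 ⇒ b_3 = 5 − 4 − 0 = 1. So H_3 = Z.

H_0 ≅ Z,  H_1 = 0,  H_2 = 0,  H_3 ≅ Z.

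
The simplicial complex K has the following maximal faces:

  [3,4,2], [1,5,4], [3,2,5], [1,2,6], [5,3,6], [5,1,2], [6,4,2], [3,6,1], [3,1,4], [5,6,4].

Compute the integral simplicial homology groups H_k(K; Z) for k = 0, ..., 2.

We work with the vertex ordering 1 < 2 < 3 < 4 < 5 < 6. The simplices of K, each written with vertices in increasing order, are:

  0-simplices (6): [1], [2], [3], [4], [5], [6]
  1-simplices (15): [1,2], [1,3], [1,4], [1,5], [1,6], [2,3], [2,4], [2,5], [2,6], [3,4], [3,5], [3,6], [4,5], [4,6], [5,6]
  2-simplices (10): [1,2,5], [1,2,6], [1,3,4], [1,3,6], [1,4,5], [2,3,4], [2,3,5], [2,4,6], [3,5,6], [4,5,6]

giving chain groups C_0 ≅ Z^6, C_1 ≅ Z^15, C_2 ≅ Z^10.

Boundary ∂_1: C_1 → C_0 sends each edge [p,q] (with p < q) to q − p.
The 6×15 boundary matrix has rank 5 and Smith normal form diag(1,1,1,1,1).

∂_2: C_2 → C_1 sends each 2-simplex [p,q,r] to [q,r] − [p,r] + [p,q]. For instance
  ∂[1,2,5] = [2,5] − [1,5] + [1,2],
  ∂[1,3,4] = [3,4] − [1,4] + [1,3].
This gives a 15×10 integer matrix of rank 10; reducing to Smith normal form yields diagonal entries (1,1,1,1,1,1,1,1,1,2).

From H_k ≅ ker(∂_k) / im(∂_{k+1}) we obtain:

  H_0: rank C_0 − rank ∂_1 = 6 − 5 = 1, and the invariant factors of ∂_1 are all 1, so H_0 = Z.
  H_1: rank ker ∂_1 − rank ∂_2 = (15 − 5) − 10 = 0, and ∂_2 has invariant factor 2 > 1, so H_1 = Z/2.
  H_2: rank ker ∂_2 − rank ∂_3 = (10 − 10) − 0 = 0, and there is no ∂_3, so H_2 = 0.

As a check, the Euler characteristic is 6 − 15 + 10 = 1, which agrees with 1 − 0 + 0 = 1.

H_0 ≅ Z,  H_1 ≅ Z/2,  H_2 = 0.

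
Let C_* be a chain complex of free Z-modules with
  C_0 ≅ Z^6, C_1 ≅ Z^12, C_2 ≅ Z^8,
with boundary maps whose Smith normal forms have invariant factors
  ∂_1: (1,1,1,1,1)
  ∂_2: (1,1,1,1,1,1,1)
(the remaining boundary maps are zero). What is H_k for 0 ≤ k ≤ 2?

H_0: b_0 = 6 − 0 − 5 = 1; torsion from ∂_1 factors > 1: none. So H_0 = Z.
H_1: b_1 = 12 − 5 − 7 = 0; torsion from ∂_2 factors > 1: none. So H_1 = 0.
H_2: b_2 = 8 − 7 − 0 = 1; torsion from ∂_3 factors > 1: none. So H_2 = Z.

H_0 = Z,  H_1 = 0,  H_2 = Z.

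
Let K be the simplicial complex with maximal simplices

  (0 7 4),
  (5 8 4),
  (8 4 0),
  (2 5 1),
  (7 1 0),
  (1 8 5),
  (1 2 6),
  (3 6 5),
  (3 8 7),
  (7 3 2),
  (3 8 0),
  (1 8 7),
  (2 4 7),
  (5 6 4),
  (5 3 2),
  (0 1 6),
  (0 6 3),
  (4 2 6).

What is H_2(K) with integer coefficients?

H_2 = 0.

K has 9 vertices, 27 edges, 18 triangles.
rank ∂_2 = 18, rank ∂_3 = 0 ⇒ b_2 = 18 − 18 − 0 = 0. So H_2 = 0.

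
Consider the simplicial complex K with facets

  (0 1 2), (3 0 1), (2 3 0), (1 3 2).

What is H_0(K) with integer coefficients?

We work with the vertex ordering 0 < 1 < 2 < 3. The simplices of K, each written with vertices in increasing order, are:

  0-simplices (4): [0], [1], [2], [3]
  1-simplices (6): [0,1], [0,2], [0,3], [1,2], [1,3], [2,3]
  2-simplices (4): [0,1,2], [0,1,3], [0,2,3], [1,2,3]

so the chain groups are C_0 ≅ Z^4, C_1 ≅ Z^6, C_2 ≅ Z^4.

The boundary map ∂_1: C_1 → C_0 sends each edge [p,q] (with p < q) to q − p. For instance
  ∂[0,2] = [2] − [0].
The 4×6 boundary matrix has rank 3 and Smith normal form diag(1,1,1).

The boundary map ∂_2: C_2 → C_1 acts by ∂[p,q,r] = [q,r] − [p,r] + [p,q]. For instance
  ∂[0,1,2] = [1,2] − [0,2] + [0,1],
  ∂[1,2,3] = [2,3] − [1,3] + [1,2].
The resulting 6×4 matrix has rank 3, and its Smith normal form has invariant factors (1,1,1).

From H_k ≅ ker(∂_k) / im(∂_{k+1}) we obtain:

  H_0: rank C_0 − rank ∂_1 = 4 − 3 = 1, and the invariant factors of ∂_1 are all 1, so H_0 ≅ Z.

H_0 ≅ Z.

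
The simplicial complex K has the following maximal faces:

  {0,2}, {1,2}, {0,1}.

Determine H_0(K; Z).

H_0 = Z.

Take the total order 0 < 1 < 2 on the vertex set. Then K (dimension 1) consists of the simplices:

  0-simplices (3): [0], [1], [2]
  1-simplices (3): [0,1], [0,2], [1,2]

Hence C_0 ≅ Z^3, C_1 ≅ Z^3.

Boundary ∂_1: C_1 → C_0 maps an edge to its endpoints' difference, ∂[p,q] = q − p. For instance
  ∂[1,2] = [2] − [1].
The 3×3 boundary matrix has rank 2 and Smith normal form diag(1,1).

Computing H_k = (kernel of ∂_k) / (image of ∂_{k+1}):

  H_0: rank C_0 − rank ∂_1 = 3 − 2 = 1, and the invariant factors of ∂_1 are all 1, so H_0 = Z.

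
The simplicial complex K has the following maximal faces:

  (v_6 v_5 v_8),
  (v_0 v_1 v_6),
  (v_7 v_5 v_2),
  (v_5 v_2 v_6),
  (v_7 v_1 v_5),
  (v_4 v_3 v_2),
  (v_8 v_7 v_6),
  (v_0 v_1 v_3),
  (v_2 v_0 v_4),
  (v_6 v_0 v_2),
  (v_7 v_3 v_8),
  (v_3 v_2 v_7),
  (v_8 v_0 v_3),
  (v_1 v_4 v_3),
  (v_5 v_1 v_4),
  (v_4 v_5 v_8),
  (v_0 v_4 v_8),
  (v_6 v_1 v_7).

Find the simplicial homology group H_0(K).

Take the total order v_0 < v_1 < v_2 < v_3 < v_4 < v_5 < v_6 < v_7 < v_8 on the vertex set. Then K (dimension 2) consists of the simplices:

  0-simplices (9): [v_0], [v_1], [v_2], [v_3], [v_4], [v_5], [v_6], [v_7], [v_8]
  1-simplices (27): (27 of them)
  2-simplices (18): (18 of them)

Hence C_0 ≅ Z^9, C_1 ≅ Z^27, C_2 ≅ Z^18.

Boundary ∂_1: C_1 → C_0 maps an edge to its endpoints' difference, ∂[p,q] = q − p.
The 9×27 boundary matrix has rank 8 and Smith normal form diag(1,1,1,1,1,1,1,1).

∂_2: C_2 → C_1 acts by ∂[p,q,r] = [q,r] − [p,r] + [p,q]. For instance
  ∂[v_2,v_5,v_6] = [v_5,v_6] − [v_2,v_6] + [v_2,v_5],
  ∂[v_2,v_5,v_7] = [v_5,v_7] − [v_2,v_7] + [v_2,v_5].
As a 27×18 matrix over Z this has rank 18, with invariant factors (1,1,1,1,1,1,1,1,1,1,1,1,1,1,1,1,1,2).

Computing H_k = (kernel of ∂_k) / (image of ∂_{k+1}):

  H_0: rank C_0 − rank ∂_1 = 9 − 8 = 1, and the invariant factors of ∂_1 are all 1, so H_0 ≅ Z.

H_0 ≅ Z.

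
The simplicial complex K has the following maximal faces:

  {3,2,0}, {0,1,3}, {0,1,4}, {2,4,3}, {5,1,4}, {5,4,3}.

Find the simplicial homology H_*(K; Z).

Fix the vertex order 0 < 1 < 2 < 3 < 4 < 5 and write every simplex with vertices in increasing order. Then dim K = 2 and the simplices of K are:

  0-simplices (6): [0], [1], [2], [3], [4], [5]
  1-simplices (12): [0,1], [0,2], [0,3], [0,4], [1,3], [1,4], [1,5], [2,3], [2,4], [3,4], [3,5], [4,5]
  2-simplices (6): [0,1,3], [0,1,4], [0,2,3], [1,4,5], [2,3,4], [3,4,5]

Hence C_0 ≅ Z^6, C_1 ≅ Z^12, C_2 ≅ Z^6.

∂_1: C_1 → C_0 sends each edge [p,q] (with p < q) to q − p. For instance
  ∂[1,3] = [3] − [1].
As a 6×12 matrix over Z this has rank 5, with invariant factors (1,1,1,1,1).

The boundary map ∂_2: C_2 → C_1 maps a triangle to the signed sum of its edges. For instance
  ∂[0,1,3] = [1,3] − [0,3] + [0,1],
  ∂[1,4,5] = [4,5] − [1,5] + [1,4].
As a 12×6 matrix over Z this has rank 6, with invariant factors (1,1,1,1,1,1).

Reading off H_k = ker ∂_k / im ∂_{k+1}:

  H_0: rank C_0 − rank ∂_1 = 6 − 5 = 1, and the invariant factors of ∂_1 are all 1, so H_0 ≅ Z.
  H_1: rank ker ∂_1 − rank ∂_2 = (12 − 5) − 6 = 1, and the invariant factors of ∂_2 are all 1, so H_1 ≅ Z.
  H_2: rank ker ∂_2 − rank ∂_3 = (6 − 6) − 0 = 0, and there is no ∂_3, so H_2 ≅ 0.

H_0 = Z,  H_1 = Z,  H_2 = 0.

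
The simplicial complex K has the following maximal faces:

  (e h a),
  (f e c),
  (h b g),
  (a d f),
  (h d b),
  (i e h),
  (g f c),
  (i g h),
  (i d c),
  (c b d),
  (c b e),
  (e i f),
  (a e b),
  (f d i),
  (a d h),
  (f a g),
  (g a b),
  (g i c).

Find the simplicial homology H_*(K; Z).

Fix the vertex order a < b < c < d < e < f < g < h < i and write every simplex with vertices in increasing order. Then dim K = 2 and the simplices of K are:

  0-simplices (9): a, b, c, d, e, f, g, h, i
  1-simplices (27): ab, ad, ae, af, ag, ah, bc, bd, be, bg, bh, cd, ce, cf, cg, ci, df, dh, di, ef, eh, ei, fg, fi, gh, gi, hi
  2-simplices (18): abe, abg, adf, adh, aeh, afg, bcd, bce, bdh, bgh, cdi, cef, cfg, cgi, dfi, efi, ehi, ghi

Hence C_0 ≅ Z^9, C_1 ≅ Z^27, C_2 ≅ Z^18.

Boundary ∂_1: C_1 → C_0 maps an edge to its endpoints' difference, ∂[p,q] = q − p. For instance
  ∂hi = i − h.
This gives a 9×27 integer matrix of rank 8; reducing to Smith normal form yields diagonal entries (1,1,1,1,1,1,1,1).

Boundary ∂_2: C_2 → C_1 maps a triangle to the signed sum of its edges. For instance
  ∂adh = dh − ah + ad,
  ∂cdi = di − ci + cd.
This gives a 27×18 integer matrix of rank 18; reducing to Smith normal form yields diagonal entries (1,1,1,1,1,1,1,1,1,1,1,1,1,1,1,1,1,2).

Computing H_k = (kernel of ∂_k) / (image of ∂_{k+1}):

  H_0: rank C_0 − rank ∂_1 = 9 − 8 = 1, and the invariant factors of ∂_1 are all 1, so H_0 ≅ Z.
  H_1: rank ker ∂_1 − rank ∂_2 = (27 − 8) − 18 = 1, and ∂_2 has invariant factor 2 > 1, so H_1 ≅ Z ⊕ Z/2.
  H_2: rank ker ∂_2 − rank ∂_3 = (18 − 18) − 0 = 0, and there is no ∂_3, so H_2 ≅ 0.

As a check, the Euler characteristic is 9 − 27 + 18 = 0, which agrees with 1 − 1 + 0 = 0.

H_0 ≅ Z,  H_1 ≅ Z ⊕ Z/2,  H_2 = 0.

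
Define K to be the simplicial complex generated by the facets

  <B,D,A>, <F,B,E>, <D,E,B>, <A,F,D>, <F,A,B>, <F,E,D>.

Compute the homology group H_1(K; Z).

Fix the vertex order A < B < D < E < F and write every simplex with vertices in increasing order. Then dim K = 2 and the simplices of K are:

  0-simplices (5): A, B, D, E, F
  1-simplices (9): AB, AD, AF, BD, BE, BF, DE, DF, EF
  2-simplices (6): ABD, ABF, ADF, BDE, BEF, DEF

Hence C_0 ≅ Z^5, C_1 ≅ Z^9, C_2 ≅ Z^6.

The boundary map ∂_1: C_1 → C_0 is given by ∂[p,q] = [q] − [p].
As a 5×9 matrix over Z this has rank 4, with invariant factors (1,1,1,1).

Boundary ∂_2: C_2 → C_1 acts by ∂[p,q,r] = [q,r] − [p,r] + [p,q]. For instance
  ∂ADF = DF − AF + AD,
  ∂DEF = EF − DF + DE.
The resulting 9×6 matrix has rank 5, and its Smith normal form has invariant factors (1,1,1,1,1).

From H_k ≅ ker(∂_k) / im(∂_{k+1}) we obtain:

  H_1: rank ker ∂_1 − rank ∂_2 = (9 − 4) − 5 = 0, and the invariant factors of ∂_2 are all 1, so H_1 ≅ 0.

H_1 = 0.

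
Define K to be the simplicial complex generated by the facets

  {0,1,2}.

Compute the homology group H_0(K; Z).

We work with the vertex ordering 0 < 1 < 2. The simplices of K, each written with vertices in increasing order, are:

  0-simplices (3): [0], [1], [2]
  1-simplices (3): [0,1], [0,2], [1,2]
  2-simplices (1): [0,1,2]

Hence C_0 ≅ Z^3, C_1 ≅ Z^3, C_2 ≅ Z^1.

∂_1: C_1 → C_0 is given by ∂[p,q] = [q] − [p]. For instance
  ∂[0,2] = [2] − [0].
The resulting 3×3 matrix has rank 2, and its Smith normal form has invariant factors (1,1).

The boundary map ∂_2: C_2 → C_1 acts by ∂[p,q,r] = [q,r] − [p,r] + [p,q]. For instance
  ∂[0,1,2] = [1,2] − [0,2] + [0,1].
The resulting 3×1 matrix has rank 1, and its Smith normal form has invariant factors (1).

From H_k ≅ ker(∂_k) / im(∂_{k+1}) we obtain:

  H_0: rank C_0 − rank ∂_1 = 3 − 2 = 1, and the invariant factors of ∂_1 are all 1, so H_0 ≅ Z.

H_0 = Z.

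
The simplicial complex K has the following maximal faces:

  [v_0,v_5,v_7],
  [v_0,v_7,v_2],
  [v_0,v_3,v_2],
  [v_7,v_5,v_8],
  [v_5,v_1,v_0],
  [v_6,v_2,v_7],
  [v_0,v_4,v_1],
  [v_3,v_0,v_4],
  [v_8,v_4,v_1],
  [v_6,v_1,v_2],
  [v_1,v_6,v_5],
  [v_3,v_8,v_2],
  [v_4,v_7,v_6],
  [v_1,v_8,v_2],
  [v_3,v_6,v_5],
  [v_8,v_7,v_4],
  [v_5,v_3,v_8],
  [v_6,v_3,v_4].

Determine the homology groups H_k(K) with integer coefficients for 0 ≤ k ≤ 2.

Fix the vertex order v_0 < v_1 < v_2 < v_3 < v_4 < v_5 < v_6 < v_7 < v_8 and write every simplex with vertices in increasing order. Then dim K = 2 and the simplices of K are:

  0-simplices (9): [v_0], [v_1], [v_2], [v_3], [v_4], [v_5], [v_6], [v_7], [v_8]
  1-simplices (27): (27 of them)
  2-simplices (18): (18 of them)

so the chain groups are C_0 ≅ Z^9, C_1 ≅ Z^27, C_2 ≅ Z^18.

The boundary map ∂_1: C_1 → C_0 maps an edge to its endpoints' difference, ∂[p,q] = q − p.
The resulting 9×27 matrix has rank 8, and its Smith normal form has invariant factors (1,1,1,1,1,1,1,1).

∂_2: C_2 → C_1 maps a triangle to the signed sum of its edges. For instance
  ∂[v_3,v_5,v_6] = [v_5,v_6] − [v_3,v_6] + [v_3,v_5],
  ∂[v_0,v_2,v_3] = [v_2,v_3] − [v_0,v_3] + [v_0,v_2].
The 27×18 boundary matrix has rank 17 and Smith normal form diag(1,1,1,1,1,1,1,1,1,1,1,1,1,1,1,1,1).

Reading off H_k = ker ∂_k / im ∂_{k+1}:

  H_0: rank C_0 − rank ∂_1 = 9 − 8 = 1, and the invariant factors of ∂_1 are all 1, so H_0 ≅ Z.
  H_1: rank ker ∂_1 − rank ∂_2 = (27 − 8) − 17 = 2, and the invariant factors of ∂_2 are all 1, so H_1 ≅ Z^2.
  H_2: rank ker ∂_2 − rank ∂_3 = (18 − 17) − 0 = 1, and there is no ∂_3, so H_2 ≅ Z.

As a check, the Euler characteristic is 9 − 27 + 18 = 0, which agrees with 1 − 2 + 1 = 0.

H_0 ≅ Z,  H_1 ≅ Z^2,  H_2 ≅ Z.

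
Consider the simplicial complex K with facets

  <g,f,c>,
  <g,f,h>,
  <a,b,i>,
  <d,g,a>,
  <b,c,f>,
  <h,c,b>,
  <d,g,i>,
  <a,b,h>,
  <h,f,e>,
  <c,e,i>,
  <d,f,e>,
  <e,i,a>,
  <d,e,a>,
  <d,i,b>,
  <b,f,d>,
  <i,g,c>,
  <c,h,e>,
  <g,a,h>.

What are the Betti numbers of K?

b_0 = 1, b_1 = 1, b_2 = 0.

K has 9 vertices, 27 edges, 18 triangles.
rank ∂_0 = 0, rank ∂_1 = 8 ⇒ b_0 = 9 − 0 − 8 = 1; all invariant factors of ∂_1 are 1 so no torsion. So H_0 ≅ Z.
rank ∂_1 = 8, rank ∂_2 = 18 ⇒ b_1 = 27 − 8 − 18 = 1; ∂_2 has invariant factor(s) [2] giving torsion. So H_1 ≅ Z ⊕ Z_2.
rank ∂_2 = 18, rank ∂_3 = 0 ⇒ b_2 = 18 − 18 − 0 = 0. So H_2 ≅ 0.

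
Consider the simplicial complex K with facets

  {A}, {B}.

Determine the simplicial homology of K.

We work with the vertex ordering A < B. The simplices of K, each written with vertices in increasing order, are:

  0-simplices (2): A, B

giving chain groups C_0 ≅ Z^2.

Now H_k = ker ∂_k / im ∂_{k+1}, so:

  H_0: rank C_0 − rank ∂_1 = 2 − 0 = 2, and there is no ∂_1, so H_0 ≅ Z^2.

(K is a triangulation of a set of 2 points.)

H_0 ≅ Z^2.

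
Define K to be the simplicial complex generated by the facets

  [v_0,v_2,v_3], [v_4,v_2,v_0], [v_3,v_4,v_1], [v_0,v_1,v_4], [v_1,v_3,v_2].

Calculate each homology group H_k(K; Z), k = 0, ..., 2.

H_0 ≅ Z,  H_1 ≅ Z,  H_2 = 0.

Order the vertices as v_0 < v_1 < v_2 < v_3 < v_4. Listing each simplex with vertices in this order, K has dimension 2 with simplices:

  0-simplices (5): [v_0], [v_1], [v_2], [v_3], [v_4]
  1-simplices (10): [v_0,v_1], [v_0,v_2], [v_0,v_3], [v_0,v_4], [v_1,v_2], [v_1,v_3], [v_1,v_4], [v_2,v_3], [v_2,v_4], [v_3,v_4]
  2-simplices (5): [v_0,v_1,v_4], [v_0,v_2,v_3], [v_0,v_2,v_4], [v_1,v_2,v_3], [v_1,v_3,v_4]

so the chain groups are C_0 ≅ Z^5, C_1 ≅ Z^10, C_2 ≅ Z^5.

∂_1: C_1 → C_0 maps an edge to its endpoints' difference, ∂[p,q] = q − p.
The 5×10 boundary matrix has rank 4 and Smith normal form diag(1,1,1,1).

The boundary map ∂_2: C_2 → C_1 sends each 2-simplex [p,q,r] to [q,r] − [p,r] + [p,q]. For instance
  ∂[v_0,v_1,v_4] = [v_1,v_4] − [v_0,v_4] + [v_0,v_1],
  ∂[v_0,v_2,v_4] = [v_2,v_4] − [v_0,v_4] + [v_0,v_2].
This gives a 10×5 integer matrix of rank 5; reducing to Smith normal form yields diagonal entries (1,1,1,1,1).

Reading off H_k = ker ∂_k / im ∂_{k+1}:

  H_0: rank C_0 − rank ∂_1 = 5 − 4 = 1, and the invariant factors of ∂_1 are all 1, so H_0 ≅ Z.
  H_1: rank ker ∂_1 − rank ∂_2 = (10 − 4) − 5 = 1, and the invariant factors of ∂_2 are all 1, so H_1 ≅ Z.
  H_2: rank ker ∂_2 − rank ∂_3 = (5 − 5) − 0 = 0, and there is no ∂_3, so H_2 ≅ 0.

As a check, the Euler characteristic is 5 − 10 + 5 = 0, which agrees with 1 − 1 + 0 = 0.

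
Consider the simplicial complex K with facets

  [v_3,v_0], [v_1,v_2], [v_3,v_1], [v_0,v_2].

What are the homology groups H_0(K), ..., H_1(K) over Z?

H_0 = Z,  H_1 = Z.

Order the vertices as v_0 < v_1 < v_2 < v_3. Listing each simplex with vertices in this order, K has dimension 1 with simplices:

  0-simplices (4): [v_0], [v_1], [v_2], [v_3]
  1-simplices (4): [v_0,v_2], [v_0,v_3], [v_1,v_2], [v_1,v_3]

so the chain groups are C_0 ≅ Z^4, C_1 ≅ Z^4.

The boundary map ∂_1: C_1 → C_0 is given by ∂[p,q] = [q] − [p].
The 4×4 boundary matrix has rank 3 and Smith normal form diag(1,1,1).

Now H_k = ker ∂_k / im ∂_{k+1}, so:

  H_0: rank C_0 − rank ∂_1 = 4 − 3 = 1, and the invariant factors of ∂_1 are all 1, so H_0 = Z.
  H_1: rank ker ∂_1 − rank ∂_2 = (4 − 3) − 0 = 1, and there is no ∂_2, so H_1 = Z.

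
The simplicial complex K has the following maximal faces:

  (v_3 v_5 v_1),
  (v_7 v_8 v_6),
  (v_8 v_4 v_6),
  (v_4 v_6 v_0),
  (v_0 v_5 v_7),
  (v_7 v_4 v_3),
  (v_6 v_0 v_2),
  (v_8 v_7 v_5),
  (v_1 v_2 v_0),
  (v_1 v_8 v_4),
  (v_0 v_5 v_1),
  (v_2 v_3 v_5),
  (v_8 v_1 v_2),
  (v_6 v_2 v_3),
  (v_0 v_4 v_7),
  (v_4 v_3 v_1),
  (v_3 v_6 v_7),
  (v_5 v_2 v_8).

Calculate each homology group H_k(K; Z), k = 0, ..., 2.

H_0 ≅ Z,  H_1 ≅ Z × Z/2,  H_2 = 0.

We work with the vertex ordering v_0 < v_1 < v_2 < v_3 < v_4 < v_5 < v_6 < v_7 < v_8. The simplices of K, each written with vertices in increasing order, are:

  0-simplices (9): [v_0], [v_1], [v_2], [v_3], [v_4], [v_5], [v_6], [v_7], [v_8]
  1-simplices (27): (27 of them)
  2-simplices (18): (18 of them)

giving chain groups C_0 ≅ Z^9, C_1 ≅ Z^27, C_2 ≅ Z^18.

∂_1: C_1 → C_0 sends each edge [p,q] (with p < q) to q − p.
This gives a 9×27 integer matrix of rank 8; reducing to Smith normal form yields diagonal entries (1,1,1,1,1,1,1,1).

Boundary ∂_2: C_2 → C_1 sends each 2-simplex [p,q,r] to [q,r] − [p,r] + [p,q]. For instance
  ∂[v_1,v_3,v_5] = [v_3,v_5] − [v_1,v_5] + [v_1,v_3],
  ∂[v_2,v_3,v_5] = [v_3,v_5] − [v_2,v_5] + [v_2,v_3].
The resulting 27×18 matrix has rank 18, and its Smith normal form has invariant factors (1,1,1,1,1,1,1,1,1,1,1,1,1,1,1,1,1,2).

Reading off H_k = ker ∂_k / im ∂_{k+1}:

  H_0: rank C_0 − rank ∂_1 = 9 − 8 = 1, and the invariant factors of ∂_1 are all 1, so H_0 ≅ Z.
  H_1: rank ker ∂_1 − rank ∂_2 = (27 − 8) − 18 = 1, and ∂_2 has invariant factor 2 > 1, so H_1 ≅ Z × Z/2.
  H_2: rank ker ∂_2 − rank ∂_3 = (18 − 18) − 0 = 0, and there is no ∂_3, so H_2 ≅ 0.

As a check, the Euler characteristic is 9 − 27 + 18 = 0, which agrees with 1 − 1 + 0 = 0.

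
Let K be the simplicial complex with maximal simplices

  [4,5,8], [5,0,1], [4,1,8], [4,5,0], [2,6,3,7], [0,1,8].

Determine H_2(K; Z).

H_2 = 0.

Order the vertices as 0 < 1 < 2 < 3 < 4 < 5 < 6 < 7 < 8. Listing each simplex with vertices in this order, K has dimension 3 with simplices:

  0-simplices (9): [0], [1], [2], [3], [4], [5], [6], [7], [8]
  1-simplices (16): [0,1], [0,4], [0,5], [0,8], [1,4], [1,5], [1,8], [2,3], [2,6], [2,7], [3,6], [3,7], [4,5], [4,8], [5,8], [6,7]
  2-simplices (9): [0,1,5], [0,1,8], [0,4,5], [1,4,8], [2,3,6], [2,3,7], [2,6,7], [3,6,7], [4,5,8]
  3-simplices (1): [2,3,6,7]

Hence C_0 ≅ Z^9, C_1 ≅ Z^16, C_2 ≅ Z^9, C_3 ≅ Z^1.

∂_1: C_1 → C_0 is given by ∂[p,q] = [q] − [p]. For instance
  ∂[4,5] = [5] − [4].
The resulting 9×16 matrix has rank 7, and its Smith normal form has invariant factors (1,1,1,1,1,1,1).

∂_2: C_2 → C_1 sends each 2-simplex [p,q,r] to [q,r] − [p,r] + [p,q]. For instance
  ∂[2,3,6] = [3,6] − [2,6] + [2,3],
  ∂[2,3,7] = [3,7] − [2,7] + [2,3].
As a 16×9 matrix over Z this has rank 8, with invariant factors (1,1,1,1,1,1,1,1).

Boundary ∂_3: C_3 → C_2 sends each 3-simplex σ to the alternating sum Σ_i (−1)^i (σ with its i-th vertex removed). For instance
  ∂[2,3,6,7] = [3,6,7] − [2,6,7] + [2,3,7] − [2,3,6].
The resulting 9×1 matrix has rank 1, and its Smith normal form has invariant factors (1).

Reading off H_k = ker ∂_k / im ∂_{k+1}:

  H_2: rank ker ∂_2 − rank ∂_3 = (9 − 8) − 1 = 0, and the invariant factors of ∂_3 are all 1, so H_2 = 0.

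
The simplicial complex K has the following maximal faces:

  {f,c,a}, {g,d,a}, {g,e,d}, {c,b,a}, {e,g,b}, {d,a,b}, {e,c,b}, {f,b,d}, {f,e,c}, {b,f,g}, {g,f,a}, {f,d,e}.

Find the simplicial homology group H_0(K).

H_0 = Z.

We work with the vertex ordering a < b < c < d < e < f < g. The simplices of K, each written with vertices in increasing order, are:

  0-simplices (7): a, b, c, d, e, f, g
  1-simplices (18): ab, ac, ad, af, ag, bc, bd, be, bf, bg, ce, cf, de, df, dg, ef, eg, fg
  2-simplices (12): abc, abd, acf, adg, afg, bce, bdf, beg, bfg, cef, def, deg

giving chain groups C_0 ≅ Z^7, C_1 ≅ Z^18, C_2 ≅ Z^12.

Boundary ∂_1: C_1 → C_0 sends each edge [p,q] (with p < q) to q − p.
This gives a 7×18 integer matrix of rank 6; reducing to Smith normal form yields diagonal entries (1,1,1,1,1,1).

∂_2: C_2 → C_1 sends each 2-simplex [p,q,r] to [q,r] − [p,r] + [p,q]. For instance
  ∂beg = eg − bg + be,
  ∂abc = bc − ac + ab.
As a 18×12 matrix over Z this has rank 12, with invariant factors (1,1,1,1,1,1,1,1,1,1,1,2).

Reading off H_k = ker ∂_k / im ∂_{k+1}:

  H_0: rank C_0 − rank ∂_1 = 7 − 6 = 1, and the invariant factors of ∂_1 are all 1, so H_0 = Z.

(K is a triangulation of the real projective plane RP^2.)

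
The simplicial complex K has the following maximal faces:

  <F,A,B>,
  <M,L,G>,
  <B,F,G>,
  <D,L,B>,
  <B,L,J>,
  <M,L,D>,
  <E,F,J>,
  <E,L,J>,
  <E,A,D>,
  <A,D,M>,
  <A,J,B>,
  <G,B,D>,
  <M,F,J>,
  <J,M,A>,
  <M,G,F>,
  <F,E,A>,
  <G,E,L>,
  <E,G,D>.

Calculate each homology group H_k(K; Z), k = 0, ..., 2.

Take the total order A < B < D < E < F < G < J < L < M on the vertex set. Then K (dimension 2) consists of the simplices:

  0-simplices (9): A, B, D, E, F, G, J, L, M
  1-simplices (27): AB, AD, AE, AF, AJ, AM, BD, BF, BG, BJ, BL, DE, DG, DL, DM, EF, EG, EJ, EL, FG, FJ, FM, GL, GM, JL, JM, LM
  2-simplices (18): ABF, ABJ, ADE, ADM, AEF, AJM, BDG, BDL, BFG, BJL, DEG, DLM, EFJ, EGL, EJL, FGM, FJM, GLM

Hence C_0 ≅ Z^9, C_1 ≅ Z^27, C_2 ≅ Z^18.

∂_1: C_1 → C_0 sends each edge [p,q] (with p < q) to q − p. For instance
  ∂BJ = J − B.
This gives a 9×27 integer matrix of rank 8; reducing to Smith normal form yields diagonal entries (1,1,1,1,1,1,1,1).

Boundary ∂_2: C_2 → C_1 acts by ∂[p,q,r] = [q,r] − [p,r] + [p,q]. For instance
  ∂EGL = GL − EL + EG,
  ∂ABJ = BJ − AJ + AB.
The resulting 27×18 matrix has rank 18, and its Smith normal form has invariant factors (1,1,1,1,1,1,1,1,1,1,1,1,1,1,1,1,1,2).

Now H_k = ker ∂_k / im ∂_{k+1}, so:

  H_0: rank C_0 − rank ∂_1 = 9 − 8 = 1, and the invariant factors of ∂_1 are all 1, so H_0 = Z.
  H_1: rank ker ∂_1 − rank ∂_2 = (27 − 8) − 18 = 1, and ∂_2 has invariant factor 2 > 1, so H_1 = Z ⊕ Z/2.
  H_2: rank ker ∂_2 − rank ∂_3 = (18 − 18) − 0 = 0, and there is no ∂_3, so H_2 = 0.

(K is a triangulation of the Klein bottle.)

H_0 = Z,  H_1 = Z ⊕ Z/2,  H_2 = 0.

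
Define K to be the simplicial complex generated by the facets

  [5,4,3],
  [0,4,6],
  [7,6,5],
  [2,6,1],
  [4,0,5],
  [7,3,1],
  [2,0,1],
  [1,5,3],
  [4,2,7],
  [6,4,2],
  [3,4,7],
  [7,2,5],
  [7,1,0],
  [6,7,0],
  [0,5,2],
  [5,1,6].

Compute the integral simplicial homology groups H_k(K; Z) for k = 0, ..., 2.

H_0 = Z,  H_1 = Z^2,  H_2 = Z.

Order the vertices as 0 < 1 < 2 < 3 < 4 < 5 < 6 < 7. Listing each simplex with vertices in this order, K has dimension 2 with simplices:

  0-simplices (8): [0], [1], [2], [3], [4], [5], [6], [7]
  1-simplices (24): (24 of them)
  2-simplices (16): [0,1,2], [0,1,7], [0,2,5], [0,4,5], [0,4,6], [0,6,7], [1,2,6], [1,3,5], [1,3,7], [1,5,6], [2,4,6], [2,4,7], [2,5,7], [3,4,5], [3,4,7], [5,6,7]

giving chain groups C_0 ≅ Z^8, C_1 ≅ Z^24, C_2 ≅ Z^16.

The boundary map ∂_1: C_1 → C_0 maps an edge to its endpoints' difference, ∂[p,q] = q − p.
The 8×24 boundary matrix has rank 7 and Smith normal form diag(1,1,1,1,1,1,1).

∂_2: C_2 → C_1 maps a triangle to the signed sum of its edges. For instance
  ∂[5,6,7] = [6,7] − [5,7] + [5,6],
  ∂[3,4,5] = [4,5] − [3,5] + [3,4].
This gives a 24×16 integer matrix of rank 15; reducing to Smith normal form yields diagonal entries (1,1,1,1,1,1,1,1,1,1,1,1,1,1,1).

Computing H_k = (kernel of ∂_k) / (image of ∂_{k+1}):

  H_0: rank C_0 − rank ∂_1 = 8 − 7 = 1, and the invariant factors of ∂_1 are all 1, so H_0 ≅ Z.
  H_1: rank ker ∂_1 − rank ∂_2 = (24 − 7) − 15 = 2, and the invariant factors of ∂_2 are all 1, so H_1 ≅ Z^2.
  H_2: rank ker ∂_2 − rank ∂_3 = (16 − 15) − 0 = 1, and there is no ∂_3, so H_2 ≅ Z.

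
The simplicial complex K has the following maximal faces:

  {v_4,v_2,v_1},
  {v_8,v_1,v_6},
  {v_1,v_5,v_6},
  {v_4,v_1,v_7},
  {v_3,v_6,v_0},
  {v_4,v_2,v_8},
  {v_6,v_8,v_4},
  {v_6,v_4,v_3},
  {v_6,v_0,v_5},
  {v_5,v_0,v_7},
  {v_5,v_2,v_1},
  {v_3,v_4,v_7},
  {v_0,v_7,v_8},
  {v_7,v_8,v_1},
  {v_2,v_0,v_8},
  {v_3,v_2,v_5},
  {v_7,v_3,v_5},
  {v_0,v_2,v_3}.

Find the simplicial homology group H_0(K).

H_0 = Z.

We work with the vertex ordering v_0 < v_1 < v_2 < v_3 < v_4 < v_5 < v_6 < v_7 < v_8. The simplices of K, each written with vertices in increasing order, are:

  0-simplices (9): [v_0], [v_1], [v_2], [v_3], [v_4], [v_5], [v_6], [v_7], [v_8]
  1-simplices (27): (27 of them)
  2-simplices (18): (18 of them)

Hence C_0 ≅ Z^9, C_1 ≅ Z^27, C_2 ≅ Z^18.

Boundary ∂_1: C_1 → C_0 maps an edge to its endpoints' difference, ∂[p,q] = q − p. For instance
  ∂[v_0,v_7] = [v_7] − [v_0].
The resulting 9×27 matrix has rank 8, and its Smith normal form has invariant factors (1,1,1,1,1,1,1,1).

The boundary map ∂_2: C_2 → C_1 maps a triangle to the signed sum of its edges. For instance
  ∂[v_0,v_5,v_7] = [v_5,v_7] − [v_0,v_7] + [v_0,v_5],
  ∂[v_0,v_2,v_8] = [v_2,v_8] − [v_0,v_8] + [v_0,v_2].
This gives a 27×18 integer matrix of rank 18; reducing to Smith normal form yields diagonal entries (1,1,1,1,1,1,1,1,1,1,1,1,1,1,1,1,1,2).

Reading off H_k = ker ∂_k / im ∂_{k+1}:

  H_0: rank C_0 − rank ∂_1 = 9 − 8 = 1, and the invariant factors of ∂_1 are all 1, so H_0 = Z.

(K is a triangulation of the Klein bottle.)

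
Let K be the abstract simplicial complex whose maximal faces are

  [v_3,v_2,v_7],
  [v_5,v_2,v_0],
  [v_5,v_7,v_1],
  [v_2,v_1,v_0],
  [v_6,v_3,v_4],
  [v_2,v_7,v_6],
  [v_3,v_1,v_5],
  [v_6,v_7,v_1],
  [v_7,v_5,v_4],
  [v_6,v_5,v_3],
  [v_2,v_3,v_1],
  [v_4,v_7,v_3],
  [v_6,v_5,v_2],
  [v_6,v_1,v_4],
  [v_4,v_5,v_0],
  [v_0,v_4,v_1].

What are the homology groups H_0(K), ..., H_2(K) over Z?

H_0 = Z,  H_1 = Z^2,  H_2 = Z.

We work with the vertex ordering v_0 < v_1 < v_2 < v_3 < v_4 < v_5 < v_6 < v_7. The simplices of K, each written with vertices in increasing order, are:

  0-simplices (8): [v_0], [v_1], [v_2], [v_3], [v_4], [v_5], [v_6], [v_7]
  1-simplices (24): (24 of them)
  2-simplices (16): (16 of them)

giving chain groups C_0 ≅ Z^8, C_1 ≅ Z^24, C_2 ≅ Z^16.

The boundary map ∂_1: C_1 → C_0 is given by ∂[p,q] = [q] − [p].
As a 8×24 matrix over Z this has rank 7, with invariant factors (1,1,1,1,1,1,1).

Boundary ∂_2: C_2 → C_1 sends each 2-simplex [p,q,r] to [q,r] − [p,r] + [p,q]. For instance
  ∂[v_0,v_4,v_5] = [v_4,v_5] − [v_0,v_5] + [v_0,v_4],
  ∂[v_1,v_6,v_7] = [v_6,v_7] − [v_1,v_7] + [v_1,v_6].
As a 24×16 matrix over Z this has rank 15, with invariant factors (1,1,1,1,1,1,1,1,1,1,1,1,1,1,1).

Computing H_k = (kernel of ∂_k) / (image of ∂_{k+1}):

  H_0: rank C_0 − rank ∂_1 = 8 − 7 = 1, and the invariant factors of ∂_1 are all 1, so H_0 ≅ Z.
  H_1: rank ker ∂_1 − rank ∂_2 = (24 − 7) − 15 = 2, and the invariant factors of ∂_2 are all 1, so H_1 ≅ Z^2.
  H_2: rank ker ∂_2 − rank ∂_3 = (16 − 15) − 0 = 1, and there is no ∂_3, so H_2 ≅ Z.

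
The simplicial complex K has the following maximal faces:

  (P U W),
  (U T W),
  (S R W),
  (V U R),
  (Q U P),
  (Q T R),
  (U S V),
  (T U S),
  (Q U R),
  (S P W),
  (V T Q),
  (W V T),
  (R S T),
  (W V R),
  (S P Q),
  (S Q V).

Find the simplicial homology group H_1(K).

Take the total order P < Q < R < S < T < U < V < W on the vertex set. Then K (dimension 2) consists of the simplices:

  0-simplices (8): P, Q, R, S, T, U, V, W
  1-simplices (24): PQ, PS, PU, PW, QR, QS, QT, QU, QV, RS, RT, RU, RV, RW, ST, SU, SV, SW, TU, TV, TW, UV, UW, VW
  2-simplices (16): PQS, PQU, PSW, PUW, QRT, QRU, QSV, QTV, RST, RSW, RUV, RVW, STU, SUV, TUW, TVW

Hence C_0 ≅ Z^8, C_1 ≅ Z^24, C_2 ≅ Z^16.

Boundary ∂_1: C_1 → C_0 sends each edge [p,q] (with p < q) to q − p. For instance
  ∂UW = W − U.
This gives a 8×24 integer matrix of rank 7; reducing to Smith normal form yields diagonal entries (1,1,1,1,1,1,1).

∂_2: C_2 → C_1 acts by ∂[p,q,r] = [q,r] − [p,r] + [p,q]. For instance
  ∂TUW = UW − TW + TU,
  ∂RVW = VW − RW + RV.
This gives a 24×16 integer matrix of rank 15; reducing to Smith normal form yields diagonal entries (1,1,1,1,1,1,1,1,1,1,1,1,1,1,1).

Now H_k = ker ∂_k / im ∂_{k+1}, so:

  H_1: rank ker ∂_1 − rank ∂_2 = (24 − 7) − 15 = 2, and the invariant factors of ∂_2 are all 1, so H_1 = Z^2.

H_1 = Z^2.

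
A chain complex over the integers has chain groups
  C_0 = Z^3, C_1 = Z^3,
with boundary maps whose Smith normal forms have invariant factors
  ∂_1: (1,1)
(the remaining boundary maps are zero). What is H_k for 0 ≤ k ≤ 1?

H_0 = Z,  H_1 = Z.

H_0: b_0 = 3 − 0 − 2 = 1; torsion from ∂_1 factors > 1: none. So H_0 = Z.
H_1: b_1 = 3 − 2 − 0 = 1; torsion from ∂_2 factors > 1: none. So H_1 = Z.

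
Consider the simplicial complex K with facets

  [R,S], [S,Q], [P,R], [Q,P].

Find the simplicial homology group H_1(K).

H_1 = Z.

Order the vertices as P < Q < R < S. Listing each simplex with vertices in this order, K has dimension 1 with simplices:

  0-simplices (4): P, Q, R, S
  1-simplices (4): PQ, PR, QS, RS

Hence C_0 ≅ Z^4, C_1 ≅ Z^4.

∂_1: C_1 → C_0 maps an edge to its endpoints' difference, ∂[p,q] = q − p.
The 4×4 boundary matrix has rank 3 and Smith normal form diag(1,1,1).

Computing H_k = (kernel of ∂_k) / (image of ∂_{k+1}):

  H_1: rank ker ∂_1 − rank ∂_2 = (4 − 3) − 0 = 1, and there is no ∂_2, so H_1 ≅ Z.

(K is a triangulation of the circle S^1.)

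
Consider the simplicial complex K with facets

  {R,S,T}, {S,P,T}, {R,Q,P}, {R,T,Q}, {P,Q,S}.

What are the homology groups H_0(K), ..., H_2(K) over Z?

Take the total order P < Q < R < S < T on the vertex set. Then K (dimension 2) consists of the simplices:

  0-simplices (5): P, Q, R, S, T
  1-simplices (10): PQ, PR, PS, PT, QR, QS, QT, RS, RT, ST
  2-simplices (5): PQR, PQS, PST, QRT, RST

Hence C_0 ≅ Z^5, C_1 ≅ Z^10, C_2 ≅ Z^5.

The boundary map ∂_1: C_1 → C_0 maps an edge to its endpoints' difference, ∂[p,q] = q − p. For instance
  ∂QS = S − Q.
The resulting 5×10 matrix has rank 4, and its Smith normal form has invariant factors (1,1,1,1).

The boundary map ∂_2: C_2 → C_1 acts by ∂[p,q,r] = [q,r] − [p,r] + [p,q]. For instance
  ∂PST = ST − PT + PS,
  ∂RST = ST − RT + RS.
The resulting 10×5 matrix has rank 5, and its Smith normal form has invariant factors (1,1,1,1,1).

Reading off H_k = ker ∂_k / im ∂_{k+1}:

  H_0: rank C_0 − rank ∂_1 = 5 − 4 = 1, and the invariant factors of ∂_1 are all 1, so H_0 ≅ Z.
  H_1: rank ker ∂_1 − rank ∂_2 = (10 − 4) − 5 = 1, and the invariant factors of ∂_2 are all 1, so H_1 ≅ Z.
  H_2: rank ker ∂_2 − rank ∂_3 = (5 − 5) − 0 = 0, and there is no ∂_3, so H_2 ≅ 0.

(K is a triangulation of the Möbius band.)

H_0 = Z,  H_1 = Z,  H_2 = 0.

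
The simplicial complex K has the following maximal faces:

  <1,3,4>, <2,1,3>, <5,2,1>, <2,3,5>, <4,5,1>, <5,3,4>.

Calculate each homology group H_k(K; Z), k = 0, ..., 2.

H_0 ≅ Z,  H_1 = 0,  H_2 ≅ Z.

Order the vertices as 1 < 2 < 3 < 4 < 5. Listing each simplex with vertices in this order, K has dimension 2 with simplices:

  0-simplices (5): [1], [2], [3], [4], [5]
  1-simplices (9): [1,2], [1,3], [1,4], [1,5], [2,3], [2,5], [3,4], [3,5], [4,5]
  2-simplices (6): [1,2,3], [1,2,5], [1,3,4], [1,4,5], [2,3,5], [3,4,5]

giving chain groups C_0 ≅ Z^5, C_1 ≅ Z^9, C_2 ≅ Z^6.

∂_1: C_1 → C_0 sends each edge [p,q] (with p < q) to q − p. For instance
  ∂[1,5] = [5] − [1].
As a 5×9 matrix over Z this has rank 4, with invariant factors (1,1,1,1).

∂_2: C_2 → C_1 sends each 2-simplex [p,q,r] to [q,r] − [p,r] + [p,q]. For instance
  ∂[1,4,5] = [4,5] − [1,5] + [1,4],
  ∂[1,2,5] = [2,5] − [1,5] + [1,2].
The 9×6 boundary matrix has rank 5 and Smith normal form diag(1,1,1,1,1).

Computing H_k = (kernel of ∂_k) / (image of ∂_{k+1}):

  H_0: rank C_0 − rank ∂_1 = 5 − 4 = 1, and the invariant factors of ∂_1 are all 1, so H_0 = Z.
  H_1: rank ker ∂_1 − rank ∂_2 = (9 − 4) − 5 = 0, and the invariant factors of ∂_2 are all 1, so H_1 = 0.
  H_2: rank ker ∂_2 − rank ∂_3 = (6 − 5) − 0 = 1, and there is no ∂_3, so H_2 = Z.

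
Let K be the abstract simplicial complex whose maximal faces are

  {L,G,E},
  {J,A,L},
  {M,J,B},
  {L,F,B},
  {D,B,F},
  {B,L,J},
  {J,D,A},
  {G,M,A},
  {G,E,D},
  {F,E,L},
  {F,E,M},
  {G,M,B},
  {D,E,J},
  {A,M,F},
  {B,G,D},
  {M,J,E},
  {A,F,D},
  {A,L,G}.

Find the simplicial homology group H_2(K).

We work with the vertex ordering A < B < D < E < F < G < J < L < M. The simplices of K, each written with vertices in increasing order, are:

  0-simplices (9): A, B, D, E, F, G, J, L, M
  1-simplices (27): AD, AF, AG, AJ, AL, AM, BD, BF, BG, BJ, BL, BM, DE, DF, DG, DJ, EF, EG, EJ, EL, EM, FL, FM, GL, GM, JL, JM
  2-simplices (18): ADF, ADJ, AFM, AGL, AGM, AJL, BDF, BDG, BFL, BGM, BJL, BJM, DEG, DEJ, EFL, EFM, EGL, EJM

giving chain groups C_0 ≅ Z^9, C_1 ≅ Z^27, C_2 ≅ Z^18.

Boundary ∂_1: C_1 → C_0 maps an edge to its endpoints' difference, ∂[p,q] = q − p.
This gives a 9×27 integer matrix of rank 8; reducing to Smith normal form yields diagonal entries (1,1,1,1,1,1,1,1).

∂_2: C_2 → C_1 acts by ∂[p,q,r] = [q,r] − [p,r] + [p,q]. For instance
  ∂ADF = DF − AF + AD,
  ∂BFL = FL − BL + BF.
As a 27×18 matrix over Z this has rank 17, with invariant factors (1,1,1,1,1,1,1,1,1,1,1,1,1,1,1,1,1).

Computing H_k = (kernel of ∂_k) / (image of ∂_{k+1}):

  H_2: rank ker ∂_2 − rank ∂_3 = (18 − 17) − 0 = 1, and there is no ∂_3, so H_2 ≅ Z.

H_2 = Z.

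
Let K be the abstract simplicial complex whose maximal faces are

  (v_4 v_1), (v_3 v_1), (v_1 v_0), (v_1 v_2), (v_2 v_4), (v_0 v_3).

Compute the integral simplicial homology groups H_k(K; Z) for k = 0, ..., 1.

K has 5 vertices, 6 edges.
rank ∂_0 = 0, rank ∂_1 = 4 ⇒ b_0 = 5 − 0 − 4 = 1; all invariant factors of ∂_1 are 1 so no torsion. So H_0 = Z.
rank ∂_1 = 4, rank ∂_2 = 0 ⇒ b_1 = 6 − 4 − 0 = 2. So H_1 = Z^2.

H_0 ≅ Z,  H_1 ≅ Z^2.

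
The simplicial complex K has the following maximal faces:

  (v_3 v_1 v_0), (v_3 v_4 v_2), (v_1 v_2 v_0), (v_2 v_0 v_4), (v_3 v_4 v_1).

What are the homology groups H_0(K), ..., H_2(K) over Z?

H_0 = Z,  H_1 = Z,  H_2 = 0.

K has 5 vertices, 10 edges, 5 triangles.
rank ∂_0 = 0, rank ∂_1 = 4 ⇒ b_0 = 5 − 0 − 4 = 1; all invariant factors of ∂_1 are 1 so no torsion. So H_0 ≅ Z.
rank ∂_1 = 4, rank ∂_2 = 5 ⇒ b_1 = 10 − 4 − 5 = 1; all invariant factors of ∂_2 are 1 so no torsion. So H_1 ≅ Z.
rank ∂_2 = 5, rank ∂_3 = 0 ⇒ b_2 = 5 − 5 − 0 = 0. So H_2 ≅ 0.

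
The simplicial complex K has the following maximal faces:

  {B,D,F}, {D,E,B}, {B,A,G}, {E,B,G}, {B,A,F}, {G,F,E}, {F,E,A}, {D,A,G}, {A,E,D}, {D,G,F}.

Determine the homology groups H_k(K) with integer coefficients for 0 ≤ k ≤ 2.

H_0 ≅ Z,  H_1 ≅ Z/2Z,  H_2 = 0.

Order the vertices as A < B < D < E < F < G. Listing each simplex with vertices in this order, K has dimension 2 with simplices:

  0-simplices (6): A, B, D, E, F, G
  1-simplices (15): AB, AD, AE, AF, AG, BD, BE, BF, BG, DE, DF, DG, EF, EG, FG
  2-simplices (10): ABF, ABG, ADE, ADG, AEF, BDE, BDF, BEG, DFG, EFG

so the chain groups are C_0 ≅ Z^6, C_1 ≅ Z^15, C_2 ≅ Z^10.

Boundary ∂_1: C_1 → C_0 sends each edge [p,q] (with p < q) to q − p.
As a 6×15 matrix over Z this has rank 5, with invariant factors (1,1,1,1,1).

The boundary map ∂_2: C_2 → C_1 maps a triangle to the signed sum of its edges. For instance
  ∂ADE = DE − AE + AD,
  ∂BDF = DF − BF + BD.
As a 15×10 matrix over Z this has rank 10, with invariant factors (1,1,1,1,1,1,1,1,1,2).

Reading off H_k = ker ∂_k / im ∂_{k+1}:

  H_0: rank C_0 − rank ∂_1 = 6 − 5 = 1, and the invariant factors of ∂_1 are all 1, so H_0 = Z.
  H_1: rank ker ∂_1 − rank ∂_2 = (15 − 5) − 10 = 0, and ∂_2 has invariant factor 2 > 1, so H_1 = Z/2Z.
  H_2: rank ker ∂_2 − rank ∂_3 = (10 − 10) − 0 = 0, and there is no ∂_3, so H_2 = 0.

(K is a triangulation of the real projective plane RP^2.)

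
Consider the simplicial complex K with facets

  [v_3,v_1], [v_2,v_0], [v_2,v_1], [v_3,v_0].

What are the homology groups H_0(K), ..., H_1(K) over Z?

Fix the vertex order v_0 < v_1 < v_2 < v_3 and write every simplex with vertices in increasing order. Then dim K = 1 and the simplices of K are:

  0-simplices (4): [v_0], [v_1], [v_2], [v_3]
  1-simplices (4): [v_0,v_2], [v_0,v_3], [v_1,v_2], [v_1,v_3]

Hence C_0 ≅ Z^4, C_1 ≅ Z^4.

The boundary map ∂_1: C_1 → C_0 sends each edge [p,q] (with p < q) to q − p. For instance
  ∂[v_0,v_3] = [v_3] − [v_0].
The 4×4 boundary matrix has rank 3 and Smith normal form diag(1,1,1).

From H_k ≅ ker(∂_k) / im(∂_{k+1}) we obtain:

  H_0: rank C_0 − rank ∂_1 = 4 − 3 = 1, and the invariant factors of ∂_1 are all 1, so H_0 = Z.
  H_1: rank ker ∂_1 − rank ∂_2 = (4 − 3) − 0 = 1, and there is no ∂_2, so H_1 = Z.

As a check, the Euler characteristic is 4 − 4 = 0, which agrees with 1 − 1 = 0.
(K is a triangulation of the circle S^1.)

H_0 = Z,  H_1 = Z.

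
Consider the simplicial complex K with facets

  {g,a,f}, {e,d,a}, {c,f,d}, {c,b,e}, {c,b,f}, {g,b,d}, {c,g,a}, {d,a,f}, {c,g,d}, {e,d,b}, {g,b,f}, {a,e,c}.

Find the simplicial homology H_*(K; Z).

H_0 = Z,  H_1 = Z/2,  H_2 = 0.

K has 7 vertices, 18 edges, 12 triangles.
rank ∂_0 = 0, rank ∂_1 = 6 ⇒ b_0 = 7 − 0 − 6 = 1; all invariant factors of ∂_1 are 1 so no torsion. So H_0 = Z.
rank ∂_1 = 6, rank ∂_2 = 12 ⇒ b_1 = 18 − 6 − 12 = 0; ∂_2 has invariant factor(s) [2] giving torsion. So H_1 = Z/2.
rank ∂_2 = 12, rank ∂_3 = 0 ⇒ b_2 = 12 − 12 − 0 = 0. So H_2 = 0.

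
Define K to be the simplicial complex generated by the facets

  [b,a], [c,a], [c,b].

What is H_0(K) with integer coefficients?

Take the total order a < b < c on the vertex set. Then K (dimension 1) consists of the simplices:

  0-simplices (3): a, b, c
  1-simplices (3): ab, ac, bc

giving chain groups C_0 ≅ Z^3, C_1 ≅ Z^3.

The boundary map ∂_1: C_1 → C_0 sends each edge [p,q] (with p < q) to q − p.
The resulting 3×3 matrix has rank 2, and its Smith normal form has invariant factors (1,1).

Reading off H_k = ker ∂_k / im ∂_{k+1}:

  H_0: rank C_0 − rank ∂_1 = 3 − 2 = 1, and the invariant factors of ∂_1 are all 1, so H_0 = Z.

H_0 ≅ Z.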